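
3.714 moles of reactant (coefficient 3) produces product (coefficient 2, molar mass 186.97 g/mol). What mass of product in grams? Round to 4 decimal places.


Use the coefficient ratio to convert reactant moles to product moles, then multiply by the product's molar mass.
moles_P = moles_R * (coeff_P / coeff_R) = 3.714 * (2/3) = 2.476
mass_P = moles_P * M_P = 2.476 * 186.97
mass_P = 462.93772 g, rounded to 4 dp:

462.9377 g


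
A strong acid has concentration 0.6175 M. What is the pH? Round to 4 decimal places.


A strong acid dissociates completely, so [H+] equals the given concentration.
pH = -log10([H+]) = -log10(0.6175)
pH = 0.20936304, rounded to 4 dp:

0.2094


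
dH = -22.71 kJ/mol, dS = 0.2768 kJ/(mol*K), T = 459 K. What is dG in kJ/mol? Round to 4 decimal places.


Gibbs: dG = dH - T*dS (consistent units, dS already in kJ/(mol*K)).
T*dS = 459 * 0.2768 = 127.0512
dG = -22.71 - (127.0512)
dG = -149.7612 kJ/mol, rounded to 4 dp:

-149.7612 kJ/mol


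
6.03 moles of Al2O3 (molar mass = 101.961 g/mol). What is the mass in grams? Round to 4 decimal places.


mass = n * M
mass = 6.03 * 101.961
mass = 614.82483 g, rounded to 4 dp:

614.8248 g


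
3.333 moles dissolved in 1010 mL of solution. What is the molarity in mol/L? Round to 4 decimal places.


Convert volume to liters: V_L = V_mL / 1000.
V_L = 1010 / 1000 = 1.01 L
M = n / V_L = 3.333 / 1.01
M = 3.3 mol/L, rounded to 4 dp:

3.3000 mol/L


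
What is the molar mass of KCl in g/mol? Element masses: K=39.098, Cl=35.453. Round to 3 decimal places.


M = sum(count * atomic_mass) over atoms.
M = 1*39.098 + 1*35.453
M = 39.098 + 35.453
M = 74.551 g/mol, rounded to 3 dp:

74.551 g/mol


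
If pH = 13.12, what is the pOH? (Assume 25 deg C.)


At 25 deg C, pH + pOH = 14.
pOH = 14 - pH = 14 - 13.12
pOH = 0.88:

0.88


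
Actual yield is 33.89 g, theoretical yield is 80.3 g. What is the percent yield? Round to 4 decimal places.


% yield = 100 * actual / theoretical
% yield = 100 * 33.89 / 80.3
% yield = 42.20423412 %, rounded to 4 dp:

42.2042 %


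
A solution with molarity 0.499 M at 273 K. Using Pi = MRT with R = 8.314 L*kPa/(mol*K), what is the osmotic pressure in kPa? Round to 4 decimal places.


Osmotic pressure (van't Hoff): Pi = M*R*T.
RT = 8.314 * 273 = 2269.722
Pi = 0.499 * 2269.722
Pi = 1132.591278 kPa, rounded to 4 dp:

1132.5913 kPa


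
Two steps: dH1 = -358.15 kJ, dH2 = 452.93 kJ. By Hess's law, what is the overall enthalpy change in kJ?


Hess's law: enthalpy is a state function, so add the step enthalpies.
dH_total = dH1 + dH2 = -358.15 + (452.93)
dH_total = 94.78 kJ:

94.78 kJ


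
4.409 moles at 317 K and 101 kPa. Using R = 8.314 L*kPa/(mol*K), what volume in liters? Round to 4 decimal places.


PV = nRT, solve for V = nRT / P.
nRT = 4.409 * 8.314 * 317 = 11620.087
V = 11620.087 / 101
V = 115.05036634 L, rounded to 4 dp:

115.0504 L


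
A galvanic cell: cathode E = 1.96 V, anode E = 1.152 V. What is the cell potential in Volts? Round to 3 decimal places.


Standard cell potential: E_cell = E_cathode - E_anode.
E_cell = 1.96 - (1.152)
E_cell = 0.808 V, rounded to 3 dp:

0.808 V


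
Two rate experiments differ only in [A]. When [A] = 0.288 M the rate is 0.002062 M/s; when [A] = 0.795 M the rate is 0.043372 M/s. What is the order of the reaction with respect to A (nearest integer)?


Rate is proportional to [A]^n, so rate2/rate1 = ([A]2/[A]1)^n. Take logs to solve for n.
rate2/rate1 = 0.043372 / 0.002062 = 21.0339
[A]2/[A]1 = 0.795 / 0.288 = 2.7604
n = ln(21.0339) / ln(2.7604) = 3.0
Nearest integer order:

3


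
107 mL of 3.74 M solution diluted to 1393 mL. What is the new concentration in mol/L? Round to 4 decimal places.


Dilution: M1*V1 = M2*V2, solve for M2.
M2 = M1*V1 / V2
M2 = 3.74 * 107 / 1393
M2 = 400.18 / 1393
M2 = 0.28727925 mol/L, rounded to 4 dp:

0.2873 mol/L


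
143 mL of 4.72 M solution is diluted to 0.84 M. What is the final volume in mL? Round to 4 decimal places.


Dilution: M1*V1 = M2*V2, solve for V2.
V2 = M1*V1 / M2
V2 = 4.72 * 143 / 0.84
V2 = 674.96 / 0.84
V2 = 803.52380952 mL, rounded to 4 dp:

803.5238 mL


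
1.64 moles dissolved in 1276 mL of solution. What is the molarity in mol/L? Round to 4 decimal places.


Convert volume to liters: V_L = V_mL / 1000.
V_L = 1276 / 1000 = 1.276 L
M = n / V_L = 1.64 / 1.276
M = 1.28526646 mol/L, rounded to 4 dp:

1.2853 mol/L


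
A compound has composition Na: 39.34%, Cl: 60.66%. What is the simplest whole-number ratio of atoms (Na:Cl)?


Assume 100 g of compound, divide each mass% by atomic mass to get moles, then normalize by the smallest to get a raw atom ratio.
Moles per 100 g: Na: 39.34/22.99 = 1.7112, Cl: 60.66/35.453 = 1.711
Raw ratio (divide by min = 1.711): Na: 1.0, Cl: 1.0
Multiply by 1 to clear fractions: Na: 1.0 ~= 1, Cl: 1.0 ~= 1
Reduce by GCD to get the simplest whole-number ratio:

1:1


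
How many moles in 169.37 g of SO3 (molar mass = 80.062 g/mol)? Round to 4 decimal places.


n = mass / M
n = 169.37 / 80.062
n = 2.1154855 mol, rounded to 4 dp:

2.1155 mol


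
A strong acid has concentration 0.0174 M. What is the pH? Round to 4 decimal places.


A strong acid dissociates completely, so [H+] equals the given concentration.
pH = -log10([H+]) = -log10(0.0174)
pH = 1.75945075, rounded to 4 dp:

1.7595


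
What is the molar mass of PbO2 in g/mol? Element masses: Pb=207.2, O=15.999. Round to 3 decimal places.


M = sum(count * atomic_mass) over atoms.
M = 1*207.2 + 2*15.999
M = 207.2 + 31.998
M = 239.198 g/mol, rounded to 3 dp:

239.198 g/mol


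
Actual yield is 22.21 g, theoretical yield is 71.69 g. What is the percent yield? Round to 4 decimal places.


% yield = 100 * actual / theoretical
% yield = 100 * 22.21 / 71.69
% yield = 30.98061096 %, rounded to 4 dp:

30.9806 %


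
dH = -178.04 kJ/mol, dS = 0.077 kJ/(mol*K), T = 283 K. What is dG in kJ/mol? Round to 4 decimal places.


Gibbs: dG = dH - T*dS (consistent units, dS already in kJ/(mol*K)).
T*dS = 283 * 0.077 = 21.791
dG = -178.04 - (21.791)
dG = -199.831 kJ/mol, rounded to 4 dp:

-199.8310 kJ/mol


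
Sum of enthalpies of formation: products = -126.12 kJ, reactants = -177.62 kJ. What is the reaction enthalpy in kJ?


dH_rxn = sum(dH_f products) - sum(dH_f reactants)
dH_rxn = -126.12 - (-177.62)
dH_rxn = 51.5 kJ:

51.50 kJ


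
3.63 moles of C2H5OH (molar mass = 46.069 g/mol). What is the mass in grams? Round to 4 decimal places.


mass = n * M
mass = 3.63 * 46.069
mass = 167.23047 g, rounded to 4 dp:

167.2305 g


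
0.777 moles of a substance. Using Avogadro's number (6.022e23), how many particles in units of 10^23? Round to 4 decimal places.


N = n * NA, then divide by 1e23 for the requested units.
N / 1e23 = n * 6.022
N / 1e23 = 0.777 * 6.022
N / 1e23 = 4.679094, rounded to 4 dp:

4.6791


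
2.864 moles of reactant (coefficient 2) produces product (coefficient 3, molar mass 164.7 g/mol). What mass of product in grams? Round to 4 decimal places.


Use the coefficient ratio to convert reactant moles to product moles, then multiply by the product's molar mass.
moles_P = moles_R * (coeff_P / coeff_R) = 2.864 * (3/2) = 4.296
mass_P = moles_P * M_P = 4.296 * 164.7
mass_P = 707.5512 g, rounded to 4 dp:

707.5512 g


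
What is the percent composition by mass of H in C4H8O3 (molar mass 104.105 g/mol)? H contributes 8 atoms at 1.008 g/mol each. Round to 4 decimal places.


pct = 100 * (n_elem * M_elem) / M_total
mass_contribution = 8 * 1.008 = 8.064 g/mol
pct = 100 * 8.064 / 104.105
pct = 7.74602565 %, rounded to 4 dp:

7.7460 %


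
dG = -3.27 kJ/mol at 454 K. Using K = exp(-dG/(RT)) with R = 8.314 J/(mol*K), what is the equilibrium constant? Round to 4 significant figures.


dG is in kJ/mol; multiply by 1000 to match R in J/(mol*K).
RT = 8.314 * 454 = 3774.556 J/mol
exponent = -dG*1000 / (RT) = -(-3.27*1000) / 3774.556 = 0.86632706
K = exp(0.86632706)
K = 2.37816, rounded to 4 significant figures:

2.378


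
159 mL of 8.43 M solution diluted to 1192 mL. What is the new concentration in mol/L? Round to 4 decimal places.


Dilution: M1*V1 = M2*V2, solve for M2.
M2 = M1*V1 / V2
M2 = 8.43 * 159 / 1192
M2 = 1340.37 / 1192
M2 = 1.12447148 mol/L, rounded to 4 dp:

1.1245 mol/L


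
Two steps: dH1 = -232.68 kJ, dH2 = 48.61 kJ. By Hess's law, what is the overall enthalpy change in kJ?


Hess's law: enthalpy is a state function, so add the step enthalpies.
dH_total = dH1 + dH2 = -232.68 + (48.61)
dH_total = -184.07 kJ:

-184.07 kJ


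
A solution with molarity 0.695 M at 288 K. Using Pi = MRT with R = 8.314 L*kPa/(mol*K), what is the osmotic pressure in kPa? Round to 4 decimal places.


Osmotic pressure (van't Hoff): Pi = M*R*T.
RT = 8.314 * 288 = 2394.432
Pi = 0.695 * 2394.432
Pi = 1664.13024 kPa, rounded to 4 dp:

1664.1302 kPa


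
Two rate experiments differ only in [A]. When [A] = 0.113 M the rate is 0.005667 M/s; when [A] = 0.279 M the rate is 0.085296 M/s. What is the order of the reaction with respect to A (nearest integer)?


Rate is proportional to [A]^n, so rate2/rate1 = ([A]2/[A]1)^n. Take logs to solve for n.
rate2/rate1 = 0.085296 / 0.005667 = 15.0513
[A]2/[A]1 = 0.279 / 0.113 = 2.469
n = ln(15.0513) / ln(2.469) = 3.0
Nearest integer order:

3


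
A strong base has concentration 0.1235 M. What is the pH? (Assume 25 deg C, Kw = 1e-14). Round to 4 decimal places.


A strong base dissociates completely, so [OH-] equals the given concentration.
pOH = -log10([OH-]) = -log10(0.1235) = 0.908333
pH = 14 - pOH = 14 - 0.908333
pH = 13.091667, rounded to 4 dp:

13.0917


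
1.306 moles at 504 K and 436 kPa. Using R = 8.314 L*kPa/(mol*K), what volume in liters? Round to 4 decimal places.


PV = nRT, solve for V = nRT / P.
nRT = 1.306 * 8.314 * 504 = 5472.4743
V = 5472.4743 / 436
V = 12.55154656 L, rounded to 4 dp:

12.5515 L


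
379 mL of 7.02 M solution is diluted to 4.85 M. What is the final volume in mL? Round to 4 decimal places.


Dilution: M1*V1 = M2*V2, solve for V2.
V2 = M1*V1 / M2
V2 = 7.02 * 379 / 4.85
V2 = 2660.58 / 4.85
V2 = 548.57319588 mL, rounded to 4 dp:

548.5732 mL


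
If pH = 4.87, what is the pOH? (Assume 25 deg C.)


At 25 deg C, pH + pOH = 14.
pOH = 14 - pH = 14 - 4.87
pOH = 9.13:

9.13


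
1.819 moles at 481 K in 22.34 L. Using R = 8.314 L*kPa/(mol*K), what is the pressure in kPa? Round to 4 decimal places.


PV = nRT, solve for P = nRT / V.
nRT = 1.819 * 8.314 * 481 = 7274.2428
P = 7274.2428 / 22.34
P = 325.61516562 kPa, rounded to 4 dp:

325.6152 kPa


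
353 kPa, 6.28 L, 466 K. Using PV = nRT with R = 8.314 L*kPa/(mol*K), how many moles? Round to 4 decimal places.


PV = nRT, solve for n = PV / (RT).
PV = 353 * 6.28 = 2216.84
RT = 8.314 * 466 = 3874.324
n = 2216.84 / 3874.324
n = 0.57218756 mol, rounded to 4 dp:

0.5722 mol


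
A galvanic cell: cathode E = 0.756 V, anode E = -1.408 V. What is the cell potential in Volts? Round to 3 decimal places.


Standard cell potential: E_cell = E_cathode - E_anode.
E_cell = 0.756 - (-1.408)
E_cell = 2.164 V, rounded to 3 dp:

2.164 V


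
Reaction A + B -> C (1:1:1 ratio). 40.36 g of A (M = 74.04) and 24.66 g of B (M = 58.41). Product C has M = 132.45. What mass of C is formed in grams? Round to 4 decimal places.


Find moles of each reactant; the smaller value is the limiting reagent in a 1:1:1 reaction, so moles_C equals moles of the limiter.
n_A = mass_A / M_A = 40.36 / 74.04 = 0.545111 mol
n_B = mass_B / M_B = 24.66 / 58.41 = 0.422188 mol
Limiting reagent: B (smaller), n_limiting = 0.422188 mol
mass_C = n_limiting * M_C = 0.422188 * 132.45
mass_C = 55.9188006 g, rounded to 4 dp:

55.9188 g


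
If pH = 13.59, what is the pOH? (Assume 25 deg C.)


At 25 deg C, pH + pOH = 14.
pOH = 14 - pH = 14 - 13.59
pOH = 0.41:

0.41


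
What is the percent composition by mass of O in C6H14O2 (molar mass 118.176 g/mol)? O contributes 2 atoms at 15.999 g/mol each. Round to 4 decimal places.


pct = 100 * (n_elem * M_elem) / M_total
mass_contribution = 2 * 15.999 = 31.998 g/mol
pct = 100 * 31.998 / 118.176
pct = 27.07656377 %, rounded to 4 dp:

27.0766 %


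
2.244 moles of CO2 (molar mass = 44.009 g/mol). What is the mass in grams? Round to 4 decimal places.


mass = n * M
mass = 2.244 * 44.009
mass = 98.756196 g, rounded to 4 dp:

98.7562 g


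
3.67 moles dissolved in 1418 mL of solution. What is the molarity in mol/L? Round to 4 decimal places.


Convert volume to liters: V_L = V_mL / 1000.
V_L = 1418 / 1000 = 1.418 L
M = n / V_L = 3.67 / 1.418
M = 2.58815233 mol/L, rounded to 4 dp:

2.5882 mol/L


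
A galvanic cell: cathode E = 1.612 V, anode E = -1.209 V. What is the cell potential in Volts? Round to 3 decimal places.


Standard cell potential: E_cell = E_cathode - E_anode.
E_cell = 1.612 - (-1.209)
E_cell = 2.821 V, rounded to 3 dp:

2.821 V


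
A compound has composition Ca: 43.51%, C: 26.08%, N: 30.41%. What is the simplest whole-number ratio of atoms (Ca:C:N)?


Assume 100 g of compound, divide each mass% by atomic mass to get moles, then normalize by the smallest to get a raw atom ratio.
Moles per 100 g: Ca: 43.51/40.078 = 1.0856, C: 26.08/12.011 = 2.1713, N: 30.41/14.007 = 2.1711
Raw ratio (divide by min = 1.0856): Ca: 1.0, C: 2.0, N: 2.0
Multiply by 1 to clear fractions: Ca: 1.0 ~= 1, C: 2.0 ~= 2, N: 2.0 ~= 2
Reduce by GCD to get the simplest whole-number ratio:

1:2:2


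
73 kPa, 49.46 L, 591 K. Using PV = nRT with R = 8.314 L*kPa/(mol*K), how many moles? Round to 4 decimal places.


PV = nRT, solve for n = PV / (RT).
PV = 73 * 49.46 = 3610.58
RT = 8.314 * 591 = 4913.574
n = 3610.58 / 4913.574
n = 0.73481747 mol, rounded to 4 dp:

0.7348 mol


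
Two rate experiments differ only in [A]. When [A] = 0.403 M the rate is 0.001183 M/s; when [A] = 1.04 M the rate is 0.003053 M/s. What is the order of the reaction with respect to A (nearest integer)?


Rate is proportional to [A]^n, so rate2/rate1 = ([A]2/[A]1)^n. Take logs to solve for n.
rate2/rate1 = 0.003053 / 0.001183 = 2.5807
[A]2/[A]1 = 1.04 / 0.403 = 2.5806
n = ln(2.5807) / ln(2.5806) = 1.0
Nearest integer order:

1


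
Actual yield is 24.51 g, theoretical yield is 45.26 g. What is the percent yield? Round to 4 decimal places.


% yield = 100 * actual / theoretical
% yield = 100 * 24.51 / 45.26
% yield = 54.15377817 %, rounded to 4 dp:

54.1538 %


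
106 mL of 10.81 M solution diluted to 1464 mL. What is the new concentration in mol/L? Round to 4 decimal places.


Dilution: M1*V1 = M2*V2, solve for M2.
M2 = M1*V1 / V2
M2 = 10.81 * 106 / 1464
M2 = 1145.86 / 1464
M2 = 0.78269126 mol/L, rounded to 4 dp:

0.7827 mol/L


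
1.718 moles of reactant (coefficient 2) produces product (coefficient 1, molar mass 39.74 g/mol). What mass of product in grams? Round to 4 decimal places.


Use the coefficient ratio to convert reactant moles to product moles, then multiply by the product's molar mass.
moles_P = moles_R * (coeff_P / coeff_R) = 1.718 * (1/2) = 0.859
mass_P = moles_P * M_P = 0.859 * 39.74
mass_P = 34.13666 g, rounded to 4 dp:

34.1367 g


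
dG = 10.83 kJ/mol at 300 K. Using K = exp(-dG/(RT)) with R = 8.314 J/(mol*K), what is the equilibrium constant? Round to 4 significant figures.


dG is in kJ/mol; multiply by 1000 to match R in J/(mol*K).
RT = 8.314 * 300 = 2494.2 J/mol
exponent = -dG*1000 / (RT) = -(10.83*1000) / 2494.2 = -4.34207361
K = exp(-4.34207361)
K = 0.013009524, rounded to 4 significant figures:

0.01301


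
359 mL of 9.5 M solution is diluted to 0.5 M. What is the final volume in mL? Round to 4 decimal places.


Dilution: M1*V1 = M2*V2, solve for V2.
V2 = M1*V1 / M2
V2 = 9.5 * 359 / 0.5
V2 = 3410.5 / 0.5
V2 = 6821.0 mL, rounded to 4 dp:

6821.0000 mL


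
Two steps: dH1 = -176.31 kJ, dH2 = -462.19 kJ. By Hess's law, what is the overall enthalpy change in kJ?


Hess's law: enthalpy is a state function, so add the step enthalpies.
dH_total = dH1 + dH2 = -176.31 + (-462.19)
dH_total = -638.5 kJ:

-638.50 kJ


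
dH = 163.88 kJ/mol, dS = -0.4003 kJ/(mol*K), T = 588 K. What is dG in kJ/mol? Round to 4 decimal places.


Gibbs: dG = dH - T*dS (consistent units, dS already in kJ/(mol*K)).
T*dS = 588 * -0.4003 = -235.3764
dG = 163.88 - (-235.3764)
dG = 399.2564 kJ/mol, rounded to 4 dp:

399.2564 kJ/mol


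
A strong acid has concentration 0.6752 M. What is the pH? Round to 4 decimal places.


A strong acid dissociates completely, so [H+] equals the given concentration.
pH = -log10([H+]) = -log10(0.6752)
pH = 0.17056757, rounded to 4 dp:

0.1706


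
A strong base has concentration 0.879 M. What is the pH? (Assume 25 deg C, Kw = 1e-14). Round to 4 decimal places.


A strong base dissociates completely, so [OH-] equals the given concentration.
pOH = -log10([OH-]) = -log10(0.879) = 0.056011
pH = 14 - pOH = 14 - 0.056011
pH = 13.943989, rounded to 4 dp:

13.9440


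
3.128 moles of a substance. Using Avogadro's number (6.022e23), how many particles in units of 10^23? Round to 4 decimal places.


N = n * NA, then divide by 1e23 for the requested units.
N / 1e23 = n * 6.022
N / 1e23 = 3.128 * 6.022
N / 1e23 = 18.836816, rounded to 4 dp:

18.8368


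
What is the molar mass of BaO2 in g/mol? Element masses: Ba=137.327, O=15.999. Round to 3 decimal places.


M = sum(count * atomic_mass) over atoms.
M = 1*137.327 + 2*15.999
M = 137.327 + 31.998
M = 169.325 g/mol, rounded to 3 dp:

169.325 g/mol


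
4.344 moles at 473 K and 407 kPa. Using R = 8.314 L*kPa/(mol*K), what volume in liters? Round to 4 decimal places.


PV = nRT, solve for V = nRT / P.
nRT = 4.344 * 8.314 * 473 = 17082.8756
V = 17082.8756 / 407
V = 41.97266732 L, rounded to 4 dp:

41.9727 L


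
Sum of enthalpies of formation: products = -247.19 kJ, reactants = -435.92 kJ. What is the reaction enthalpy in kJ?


dH_rxn = sum(dH_f products) - sum(dH_f reactants)
dH_rxn = -247.19 - (-435.92)
dH_rxn = 188.73 kJ:

188.73 kJ


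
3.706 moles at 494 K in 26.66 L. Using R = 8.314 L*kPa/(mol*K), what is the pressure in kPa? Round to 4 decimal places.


PV = nRT, solve for P = nRT / V.
nRT = 3.706 * 8.314 * 494 = 15220.9719
P = 15220.9719 / 26.66
P = 570.92917854 kPa, rounded to 4 dp:

570.9292 kPa


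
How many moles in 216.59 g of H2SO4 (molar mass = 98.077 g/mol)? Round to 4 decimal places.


n = mass / M
n = 216.59 / 98.077
n = 2.2083669 mol, rounded to 4 dp:

2.2084 mol


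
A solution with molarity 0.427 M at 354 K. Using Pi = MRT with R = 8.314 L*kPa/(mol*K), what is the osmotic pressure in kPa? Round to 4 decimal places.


Osmotic pressure (van't Hoff): Pi = M*R*T.
RT = 8.314 * 354 = 2943.156
Pi = 0.427 * 2943.156
Pi = 1256.727612 kPa, rounded to 4 dp:

1256.7276 kPa


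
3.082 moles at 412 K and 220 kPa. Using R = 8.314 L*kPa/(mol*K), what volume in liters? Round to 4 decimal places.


PV = nRT, solve for V = nRT / P.
nRT = 3.082 * 8.314 * 412 = 10556.9842
V = 10556.9842 / 220
V = 47.98629182 L, rounded to 4 dp:

47.9863 L


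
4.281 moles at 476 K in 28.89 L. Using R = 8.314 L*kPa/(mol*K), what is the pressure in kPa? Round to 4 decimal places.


PV = nRT, solve for P = nRT / V.
nRT = 4.281 * 8.314 * 476 = 16941.9034
P = 16941.9034 / 28.89
P = 586.42794739 kPa, rounded to 4 dp:

586.4279 kPa


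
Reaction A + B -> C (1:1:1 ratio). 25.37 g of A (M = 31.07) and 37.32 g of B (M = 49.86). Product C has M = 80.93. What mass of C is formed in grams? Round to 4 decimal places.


Find moles of each reactant; the smaller value is the limiting reagent in a 1:1:1 reaction, so moles_C equals moles of the limiter.
n_A = mass_A / M_A = 25.37 / 31.07 = 0.816543 mol
n_B = mass_B / M_B = 37.32 / 49.86 = 0.748496 mol
Limiting reagent: B (smaller), n_limiting = 0.748496 mol
mass_C = n_limiting * M_C = 0.748496 * 80.93
mass_C = 60.57578128 g, rounded to 4 dp:

60.5758 g


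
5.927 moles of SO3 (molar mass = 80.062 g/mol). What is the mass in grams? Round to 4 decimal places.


mass = n * M
mass = 5.927 * 80.062
mass = 474.527474 g, rounded to 4 dp:

474.5275 g


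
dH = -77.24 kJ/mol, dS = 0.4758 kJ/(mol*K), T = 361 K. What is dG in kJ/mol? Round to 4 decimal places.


Gibbs: dG = dH - T*dS (consistent units, dS already in kJ/(mol*K)).
T*dS = 361 * 0.4758 = 171.7638
dG = -77.24 - (171.7638)
dG = -249.0038 kJ/mol, rounded to 4 dp:

-249.0038 kJ/mol


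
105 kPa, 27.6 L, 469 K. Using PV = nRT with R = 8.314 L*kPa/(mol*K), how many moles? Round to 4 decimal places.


PV = nRT, solve for n = PV / (RT).
PV = 105 * 27.6 = 2898.0
RT = 8.314 * 469 = 3899.266
n = 2898.0 / 3899.266
n = 0.7432168 mol, rounded to 4 dp:

0.7432 mol


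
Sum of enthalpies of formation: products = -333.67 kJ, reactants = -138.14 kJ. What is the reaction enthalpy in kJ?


dH_rxn = sum(dH_f products) - sum(dH_f reactants)
dH_rxn = -333.67 - (-138.14)
dH_rxn = -195.53 kJ:

-195.53 kJ


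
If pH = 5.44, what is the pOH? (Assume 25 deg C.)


At 25 deg C, pH + pOH = 14.
pOH = 14 - pH = 14 - 5.44
pOH = 8.56:

8.56


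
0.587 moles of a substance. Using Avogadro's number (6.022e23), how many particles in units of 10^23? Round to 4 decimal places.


N = n * NA, then divide by 1e23 for the requested units.
N / 1e23 = n * 6.022
N / 1e23 = 0.587 * 6.022
N / 1e23 = 3.534914, rounded to 4 dp:

3.5349


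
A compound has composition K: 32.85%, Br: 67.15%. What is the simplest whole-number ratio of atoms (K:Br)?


Assume 100 g of compound, divide each mass% by atomic mass to get moles, then normalize by the smallest to get a raw atom ratio.
Moles per 100 g: K: 32.85/39.098 = 0.8402, Br: 67.15/79.904 = 0.8404
Raw ratio (divide by min = 0.8402): K: 1.0, Br: 1.0
Multiply by 1 to clear fractions: K: 1.0 ~= 1, Br: 1.0 ~= 1
Reduce by GCD to get the simplest whole-number ratio:

1:1


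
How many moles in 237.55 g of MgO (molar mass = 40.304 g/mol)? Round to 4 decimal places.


n = mass / M
n = 237.55 / 40.304
n = 5.89395593 mol, rounded to 4 dp:

5.8940 mol


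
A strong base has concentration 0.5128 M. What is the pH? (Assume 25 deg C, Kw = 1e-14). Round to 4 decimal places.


A strong base dissociates completely, so [OH-] equals the given concentration.
pOH = -log10([OH-]) = -log10(0.5128) = 0.290052
pH = 14 - pOH = 14 - 0.290052
pH = 13.709948, rounded to 4 dp:

13.7099


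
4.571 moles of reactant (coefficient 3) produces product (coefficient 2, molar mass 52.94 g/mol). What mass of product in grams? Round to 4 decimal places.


Use the coefficient ratio to convert reactant moles to product moles, then multiply by the product's molar mass.
moles_P = moles_R * (coeff_P / coeff_R) = 4.571 * (2/3) = 3.047333
mass_P = moles_P * M_P = 3.047333 * 52.94
mass_P = 161.32580902 g, rounded to 4 dp:

161.3258 g


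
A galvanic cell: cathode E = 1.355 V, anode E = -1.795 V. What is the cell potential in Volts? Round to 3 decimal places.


Standard cell potential: E_cell = E_cathode - E_anode.
E_cell = 1.355 - (-1.795)
E_cell = 3.15 V, rounded to 3 dp:

3.150 V


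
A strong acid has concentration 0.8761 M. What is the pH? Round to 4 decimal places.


A strong acid dissociates completely, so [H+] equals the given concentration.
pH = -log10([H+]) = -log10(0.8761)
pH = 0.05744632, rounded to 4 dp:

0.0574


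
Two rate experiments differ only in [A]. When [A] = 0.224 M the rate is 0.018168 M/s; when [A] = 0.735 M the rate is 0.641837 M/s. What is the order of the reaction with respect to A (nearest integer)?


Rate is proportional to [A]^n, so rate2/rate1 = ([A]2/[A]1)^n. Take logs to solve for n.
rate2/rate1 = 0.641837 / 0.018168 = 35.3279
[A]2/[A]1 = 0.735 / 0.224 = 3.2812
n = ln(35.3279) / ln(3.2812) = 3.0
Nearest integer order:

3


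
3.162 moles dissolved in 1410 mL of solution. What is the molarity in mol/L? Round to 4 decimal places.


Convert volume to liters: V_L = V_mL / 1000.
V_L = 1410 / 1000 = 1.41 L
M = n / V_L = 3.162 / 1.41
M = 2.24255319 mol/L, rounded to 4 dp:

2.2426 mol/L


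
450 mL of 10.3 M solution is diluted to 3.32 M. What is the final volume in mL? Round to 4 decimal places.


Dilution: M1*V1 = M2*V2, solve for V2.
V2 = M1*V1 / M2
V2 = 10.3 * 450 / 3.32
V2 = 4635.0 / 3.32
V2 = 1396.08433735 mL, rounded to 4 dp:

1396.0843 mL


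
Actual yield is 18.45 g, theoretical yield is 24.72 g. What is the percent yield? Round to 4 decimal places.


% yield = 100 * actual / theoretical
% yield = 100 * 18.45 / 24.72
% yield = 74.63592233 %, rounded to 4 dp:

74.6359 %


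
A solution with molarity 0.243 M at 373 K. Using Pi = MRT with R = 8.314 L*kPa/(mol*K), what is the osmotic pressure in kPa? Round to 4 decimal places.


Osmotic pressure (van't Hoff): Pi = M*R*T.
RT = 8.314 * 373 = 3101.122
Pi = 0.243 * 3101.122
Pi = 753.572646 kPa, rounded to 4 dp:

753.5726 kPa


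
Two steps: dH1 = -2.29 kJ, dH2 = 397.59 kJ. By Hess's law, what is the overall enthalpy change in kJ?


Hess's law: enthalpy is a state function, so add the step enthalpies.
dH_total = dH1 + dH2 = -2.29 + (397.59)
dH_total = 395.3 kJ:

395.30 kJ


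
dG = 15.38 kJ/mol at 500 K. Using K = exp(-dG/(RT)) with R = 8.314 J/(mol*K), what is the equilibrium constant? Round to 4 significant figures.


dG is in kJ/mol; multiply by 1000 to match R in J/(mol*K).
RT = 8.314 * 500 = 4157.0 J/mol
exponent = -dG*1000 / (RT) = -(15.38*1000) / 4157.0 = -3.6997835
K = exp(-3.6997835)
K = 0.02472888, rounded to 4 significant figures:

0.02473


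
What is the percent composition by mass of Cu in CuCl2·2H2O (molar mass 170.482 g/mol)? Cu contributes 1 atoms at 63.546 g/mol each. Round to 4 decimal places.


pct = 100 * (n_elem * M_elem) / M_total
mass_contribution = 1 * 63.546 = 63.546 g/mol
pct = 100 * 63.546 / 170.482
pct = 37.27431635 %, rounded to 4 dp:

37.2743 %


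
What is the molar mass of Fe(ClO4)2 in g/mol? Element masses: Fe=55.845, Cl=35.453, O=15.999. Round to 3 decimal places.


M = sum(count * atomic_mass) over atoms.
M = 1*55.845 + 2*35.453 + 8*15.999
M = 55.845 + 70.906 + 127.992
M = 254.743 g/mol, rounded to 3 dp:

254.743 g/mol


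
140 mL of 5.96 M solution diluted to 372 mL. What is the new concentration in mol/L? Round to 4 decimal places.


Dilution: M1*V1 = M2*V2, solve for M2.
M2 = M1*V1 / V2
M2 = 5.96 * 140 / 372
M2 = 834.4 / 372
M2 = 2.24301075 mol/L, rounded to 4 dp:

2.2430 mol/L


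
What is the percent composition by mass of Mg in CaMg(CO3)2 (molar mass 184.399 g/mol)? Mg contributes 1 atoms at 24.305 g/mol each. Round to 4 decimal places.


pct = 100 * (n_elem * M_elem) / M_total
mass_contribution = 1 * 24.305 = 24.305 g/mol
pct = 100 * 24.305 / 184.399
pct = 13.18065716 %, rounded to 4 dp:

13.1807 %


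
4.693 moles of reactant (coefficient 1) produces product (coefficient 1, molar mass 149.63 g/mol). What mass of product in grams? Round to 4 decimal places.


Use the coefficient ratio to convert reactant moles to product moles, then multiply by the product's molar mass.
moles_P = moles_R * (coeff_P / coeff_R) = 4.693 * (1/1) = 4.693
mass_P = moles_P * M_P = 4.693 * 149.63
mass_P = 702.21359 g, rounded to 4 dp:

702.2136 g


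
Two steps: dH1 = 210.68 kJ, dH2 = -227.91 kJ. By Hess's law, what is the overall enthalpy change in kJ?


Hess's law: enthalpy is a state function, so add the step enthalpies.
dH_total = dH1 + dH2 = 210.68 + (-227.91)
dH_total = -17.23 kJ:

-17.23 kJ


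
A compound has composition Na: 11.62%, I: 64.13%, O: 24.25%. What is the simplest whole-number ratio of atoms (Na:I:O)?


Assume 100 g of compound, divide each mass% by atomic mass to get moles, then normalize by the smallest to get a raw atom ratio.
Moles per 100 g: Na: 11.62/22.99 = 0.5054, I: 64.13/126.904 = 0.5053, O: 24.25/15.999 = 1.5157
Raw ratio (divide by min = 0.5053): Na: 1.0, I: 1.0, O: 2.999
Multiply by 1 to clear fractions: Na: 1.0 ~= 1, I: 1.0 ~= 1, O: 2.999 ~= 3
Reduce by GCD to get the simplest whole-number ratio:

1:1:3


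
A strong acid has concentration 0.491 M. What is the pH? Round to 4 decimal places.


A strong acid dissociates completely, so [H+] equals the given concentration.
pH = -log10([H+]) = -log10(0.491)
pH = 0.30891851, rounded to 4 dp:

0.3089


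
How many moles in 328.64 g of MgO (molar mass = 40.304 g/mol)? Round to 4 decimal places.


n = mass / M
n = 328.64 / 40.304
n = 8.15402938 mol, rounded to 4 dp:

8.1540 mol


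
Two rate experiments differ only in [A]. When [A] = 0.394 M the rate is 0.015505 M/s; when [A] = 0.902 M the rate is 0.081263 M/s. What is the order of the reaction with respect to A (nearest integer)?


Rate is proportional to [A]^n, so rate2/rate1 = ([A]2/[A]1)^n. Take logs to solve for n.
rate2/rate1 = 0.081263 / 0.015505 = 5.2411
[A]2/[A]1 = 0.902 / 0.394 = 2.2893
n = ln(5.2411) / ln(2.2893) = 2.0
Nearest integer order:

2


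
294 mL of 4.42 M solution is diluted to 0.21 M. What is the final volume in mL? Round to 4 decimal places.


Dilution: M1*V1 = M2*V2, solve for V2.
V2 = M1*V1 / M2
V2 = 4.42 * 294 / 0.21
V2 = 1299.48 / 0.21
V2 = 6188.0 mL, rounded to 4 dp:

6188.0000 mL


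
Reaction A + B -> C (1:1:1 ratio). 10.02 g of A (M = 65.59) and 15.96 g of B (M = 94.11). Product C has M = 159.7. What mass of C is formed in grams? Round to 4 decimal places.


Find moles of each reactant; the smaller value is the limiting reagent in a 1:1:1 reaction, so moles_C equals moles of the limiter.
n_A = mass_A / M_A = 10.02 / 65.59 = 0.152767 mol
n_B = mass_B / M_B = 15.96 / 94.11 = 0.169589 mol
Limiting reagent: A (smaller), n_limiting = 0.152767 mol
mass_C = n_limiting * M_C = 0.152767 * 159.7
mass_C = 24.3968899 g, rounded to 4 dp:

24.3969 g


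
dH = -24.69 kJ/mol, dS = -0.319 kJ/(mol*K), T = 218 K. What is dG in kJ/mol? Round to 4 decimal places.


Gibbs: dG = dH - T*dS (consistent units, dS already in kJ/(mol*K)).
T*dS = 218 * -0.319 = -69.542
dG = -24.69 - (-69.542)
dG = 44.852 kJ/mol, rounded to 4 dp:

44.8520 kJ/mol


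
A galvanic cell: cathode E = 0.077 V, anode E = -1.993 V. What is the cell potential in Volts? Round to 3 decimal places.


Standard cell potential: E_cell = E_cathode - E_anode.
E_cell = 0.077 - (-1.993)
E_cell = 2.07 V, rounded to 3 dp:

2.070 V


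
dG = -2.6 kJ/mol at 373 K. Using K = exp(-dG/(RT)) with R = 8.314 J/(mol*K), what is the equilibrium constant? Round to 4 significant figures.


dG is in kJ/mol; multiply by 1000 to match R in J/(mol*K).
RT = 8.314 * 373 = 3101.122 J/mol
exponent = -dG*1000 / (RT) = -(-2.6*1000) / 3101.122 = 0.83840623
K = exp(0.83840623)
K = 2.3126782, rounded to 4 significant figures:

2.313


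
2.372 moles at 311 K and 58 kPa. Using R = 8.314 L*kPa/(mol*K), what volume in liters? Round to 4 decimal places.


PV = nRT, solve for V = nRT / P.
nRT = 2.372 * 8.314 * 311 = 6133.1713
V = 6133.1713 / 58
V = 105.74433276 L, rounded to 4 dp:

105.7443 L


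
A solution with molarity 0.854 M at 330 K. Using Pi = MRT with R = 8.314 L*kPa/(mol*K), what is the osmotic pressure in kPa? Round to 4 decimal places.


Osmotic pressure (van't Hoff): Pi = M*R*T.
RT = 8.314 * 330 = 2743.62
Pi = 0.854 * 2743.62
Pi = 2343.05148 kPa, rounded to 4 dp:

2343.0515 kPa


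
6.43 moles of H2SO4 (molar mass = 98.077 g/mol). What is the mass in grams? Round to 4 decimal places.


mass = n * M
mass = 6.43 * 98.077
mass = 630.63511 g, rounded to 4 dp:

630.6351 g


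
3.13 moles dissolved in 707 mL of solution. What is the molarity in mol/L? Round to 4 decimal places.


Convert volume to liters: V_L = V_mL / 1000.
V_L = 707 / 1000 = 0.707 L
M = n / V_L = 3.13 / 0.707
M = 4.427157 mol/L, rounded to 4 dp:

4.4272 mol/L


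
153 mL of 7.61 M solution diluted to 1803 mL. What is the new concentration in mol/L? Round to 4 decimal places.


Dilution: M1*V1 = M2*V2, solve for M2.
M2 = M1*V1 / V2
M2 = 7.61 * 153 / 1803
M2 = 1164.33 / 1803
M2 = 0.64577371 mol/L, rounded to 4 dp:

0.6458 mol/L


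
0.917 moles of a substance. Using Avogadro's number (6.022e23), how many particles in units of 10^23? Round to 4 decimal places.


N = n * NA, then divide by 1e23 for the requested units.
N / 1e23 = n * 6.022
N / 1e23 = 0.917 * 6.022
N / 1e23 = 5.522174, rounded to 4 dp:

5.5222


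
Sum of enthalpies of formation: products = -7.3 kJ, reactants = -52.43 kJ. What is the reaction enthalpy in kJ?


dH_rxn = sum(dH_f products) - sum(dH_f reactants)
dH_rxn = -7.3 - (-52.43)
dH_rxn = 45.13 kJ:

45.13 kJ


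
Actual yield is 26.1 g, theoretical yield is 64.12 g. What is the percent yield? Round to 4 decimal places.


% yield = 100 * actual / theoretical
% yield = 100 * 26.1 / 64.12
% yield = 40.70492826 %, rounded to 4 dp:

40.7049 %


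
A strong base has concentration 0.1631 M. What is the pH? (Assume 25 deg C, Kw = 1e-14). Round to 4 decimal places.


A strong base dissociates completely, so [OH-] equals the given concentration.
pOH = -log10([OH-]) = -log10(0.1631) = 0.787546
pH = 14 - pOH = 14 - 0.787546
pH = 13.212454, rounded to 4 dp:

13.2125


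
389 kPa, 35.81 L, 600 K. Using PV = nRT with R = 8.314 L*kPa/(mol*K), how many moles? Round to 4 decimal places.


PV = nRT, solve for n = PV / (RT).
PV = 389 * 35.81 = 13930.09
RT = 8.314 * 600 = 4988.4
n = 13930.09 / 4988.4
n = 2.79249659 mol, rounded to 4 dp:

2.7925 mol


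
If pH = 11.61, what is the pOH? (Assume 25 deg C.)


At 25 deg C, pH + pOH = 14.
pOH = 14 - pH = 14 - 11.61
pOH = 2.39:

2.39


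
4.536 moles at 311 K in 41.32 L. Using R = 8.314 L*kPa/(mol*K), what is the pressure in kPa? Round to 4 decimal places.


PV = nRT, solve for P = nRT / V.
nRT = 4.536 * 8.314 * 311 = 11728.5265
P = 11728.5265 / 41.32
P = 283.84623669 kPa, rounded to 4 dp:

283.8462 kPa


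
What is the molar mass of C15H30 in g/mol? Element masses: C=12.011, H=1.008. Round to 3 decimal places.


M = sum(count * atomic_mass) over atoms.
M = 15*12.011 + 30*1.008
M = 180.165 + 30.24
M = 210.405 g/mol, rounded to 3 dp:

210.405 g/mol


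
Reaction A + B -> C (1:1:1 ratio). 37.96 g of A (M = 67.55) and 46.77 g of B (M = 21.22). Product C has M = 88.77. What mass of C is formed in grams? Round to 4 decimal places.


Find moles of each reactant; the smaller value is the limiting reagent in a 1:1:1 reaction, so moles_C equals moles of the limiter.
n_A = mass_A / M_A = 37.96 / 67.55 = 0.561954 mol
n_B = mass_B / M_B = 46.77 / 21.22 = 2.204053 mol
Limiting reagent: A (smaller), n_limiting = 0.561954 mol
mass_C = n_limiting * M_C = 0.561954 * 88.77
mass_C = 49.88465658 g, rounded to 4 dp:

49.8847 g


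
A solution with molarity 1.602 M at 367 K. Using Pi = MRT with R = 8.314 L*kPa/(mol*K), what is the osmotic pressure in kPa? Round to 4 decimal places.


Osmotic pressure (van't Hoff): Pi = M*R*T.
RT = 8.314 * 367 = 3051.238
Pi = 1.602 * 3051.238
Pi = 4888.083276 kPa, rounded to 4 dp:

4888.0833 kPa


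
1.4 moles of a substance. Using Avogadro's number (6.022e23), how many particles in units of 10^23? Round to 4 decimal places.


N = n * NA, then divide by 1e23 for the requested units.
N / 1e23 = n * 6.022
N / 1e23 = 1.4 * 6.022
N / 1e23 = 8.4308, rounded to 4 dp:

8.4308


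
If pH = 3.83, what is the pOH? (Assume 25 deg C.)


At 25 deg C, pH + pOH = 14.
pOH = 14 - pH = 14 - 3.83
pOH = 10.17:

10.17


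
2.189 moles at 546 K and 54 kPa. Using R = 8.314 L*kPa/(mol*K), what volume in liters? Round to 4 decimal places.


PV = nRT, solve for V = nRT / P.
nRT = 2.189 * 8.314 * 546 = 9936.8429
V = 9936.8429 / 54
V = 184.01560926 L, rounded to 4 dp:

184.0156 L


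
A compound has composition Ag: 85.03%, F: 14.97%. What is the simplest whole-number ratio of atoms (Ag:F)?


Assume 100 g of compound, divide each mass% by atomic mass to get moles, then normalize by the smallest to get a raw atom ratio.
Moles per 100 g: Ag: 85.03/107.868 = 0.7883, F: 14.97/18.998 = 0.788
Raw ratio (divide by min = 0.788): Ag: 1.0, F: 1.0
Multiply by 1 to clear fractions: Ag: 1.0 ~= 1, F: 1.0 ~= 1
Reduce by GCD to get the simplest whole-number ratio:

1:1


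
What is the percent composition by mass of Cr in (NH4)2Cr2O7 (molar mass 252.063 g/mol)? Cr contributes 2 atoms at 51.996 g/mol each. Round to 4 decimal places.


pct = 100 * (n_elem * M_elem) / M_total
mass_contribution = 2 * 51.996 = 103.992 g/mol
pct = 100 * 103.992 / 252.063
pct = 41.25635258 %, rounded to 4 dp:

41.2564 %


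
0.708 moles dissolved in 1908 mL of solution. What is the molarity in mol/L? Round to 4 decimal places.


Convert volume to liters: V_L = V_mL / 1000.
V_L = 1908 / 1000 = 1.908 L
M = n / V_L = 0.708 / 1.908
M = 0.37106918 mol/L, rounded to 4 dp:

0.3711 mol/L


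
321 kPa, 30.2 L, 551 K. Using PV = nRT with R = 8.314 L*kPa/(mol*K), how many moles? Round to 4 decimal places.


PV = nRT, solve for n = PV / (RT).
PV = 321 * 30.2 = 9694.2
RT = 8.314 * 551 = 4581.014
n = 9694.2 / 4581.014
n = 2.11616904 mol, rounded to 4 dp:

2.1162 mol


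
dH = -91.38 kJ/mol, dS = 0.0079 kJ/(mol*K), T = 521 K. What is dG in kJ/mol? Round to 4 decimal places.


Gibbs: dG = dH - T*dS (consistent units, dS already in kJ/(mol*K)).
T*dS = 521 * 0.0079 = 4.1159
dG = -91.38 - (4.1159)
dG = -95.4959 kJ/mol, rounded to 4 dp:

-95.4959 kJ/mol


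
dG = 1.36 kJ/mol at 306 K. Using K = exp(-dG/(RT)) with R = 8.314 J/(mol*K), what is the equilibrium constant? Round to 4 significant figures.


dG is in kJ/mol; multiply by 1000 to match R in J/(mol*K).
RT = 8.314 * 306 = 2544.084 J/mol
exponent = -dG*1000 / (RT) = -(1.36*1000) / 2544.084 = -0.53457354
K = exp(-0.53457354)
K = 0.58591911, rounded to 4 significant figures:

0.5859


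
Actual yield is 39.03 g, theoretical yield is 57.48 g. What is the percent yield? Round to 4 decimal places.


% yield = 100 * actual / theoretical
% yield = 100 * 39.03 / 57.48
% yield = 67.90187891 %, rounded to 4 dp:

67.9019 %


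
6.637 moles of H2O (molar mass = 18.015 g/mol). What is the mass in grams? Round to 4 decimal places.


mass = n * M
mass = 6.637 * 18.015
mass = 119.565555 g, rounded to 4 dp:

119.5656 g


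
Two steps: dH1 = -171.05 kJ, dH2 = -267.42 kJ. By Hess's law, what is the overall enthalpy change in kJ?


Hess's law: enthalpy is a state function, so add the step enthalpies.
dH_total = dH1 + dH2 = -171.05 + (-267.42)
dH_total = -438.47 kJ:

-438.47 kJ


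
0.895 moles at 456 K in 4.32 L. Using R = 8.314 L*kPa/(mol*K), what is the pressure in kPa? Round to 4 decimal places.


PV = nRT, solve for P = nRT / V.
nRT = 0.895 * 8.314 * 456 = 3393.1097
P = 3393.1097 / 4.32
P = 785.44206019 kPa, rounded to 4 dp:

785.4421 kPa


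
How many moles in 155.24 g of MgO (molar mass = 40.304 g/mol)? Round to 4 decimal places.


n = mass / M
n = 155.24 / 40.304
n = 3.85172688 mol, rounded to 4 dp:

3.8517 mol


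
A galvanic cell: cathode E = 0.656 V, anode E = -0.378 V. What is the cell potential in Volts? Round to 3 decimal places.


Standard cell potential: E_cell = E_cathode - E_anode.
E_cell = 0.656 - (-0.378)
E_cell = 1.034 V, rounded to 3 dp:

1.034 V


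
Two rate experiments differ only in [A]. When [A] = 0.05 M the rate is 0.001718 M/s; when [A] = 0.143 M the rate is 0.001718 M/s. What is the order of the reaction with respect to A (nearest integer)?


Rate is proportional to [A]^n, so rate2/rate1 = ([A]2/[A]1)^n. Take logs to solve for n.
rate2/rate1 = 0.001718 / 0.001718 = 1.0
[A]2/[A]1 = 0.143 / 0.05 = 2.86
n = ln(1.0) / ln(2.86) = 0.0
Nearest integer order:

0


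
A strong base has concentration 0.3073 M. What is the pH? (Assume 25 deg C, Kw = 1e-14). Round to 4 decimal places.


A strong base dissociates completely, so [OH-] equals the given concentration.
pOH = -log10([OH-]) = -log10(0.3073) = 0.512437
pH = 14 - pOH = 14 - 0.512437
pH = 13.487563, rounded to 4 dp:

13.4876


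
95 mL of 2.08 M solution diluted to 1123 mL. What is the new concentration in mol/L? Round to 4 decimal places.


Dilution: M1*V1 = M2*V2, solve for M2.
M2 = M1*V1 / V2
M2 = 2.08 * 95 / 1123
M2 = 197.6 / 1123
M2 = 0.17595726 mol/L, rounded to 4 dp:

0.1760 mol/L
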